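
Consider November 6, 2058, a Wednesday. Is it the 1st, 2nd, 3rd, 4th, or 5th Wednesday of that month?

1st

Day 6 falls in week ⌈6/7⌉ of the month.
Days 1–7 hold the 1st Wednesday, 8–14 the 2nd, 15–21 the 3rd, 22–28 the 4th, 29–31 the 5th.
6 is in the range for the 1st.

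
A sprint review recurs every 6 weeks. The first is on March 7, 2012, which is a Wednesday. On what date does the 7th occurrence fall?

November 14, 2012

The 7th occurrence is 6 intervals after the first: 6 × 42 = 252 days after March 7, 2012.
March has 31 days — 24 days to the end of March leaves 228.
April has 30 days (198 left).
May has 31 days (167 left).
June has 30 days (137 left).
July has 31 days (106 left).
August has 31 days (75 left).
September has 30 days (45 left).
October has 31 days (14 left).
14 days into November → November 14, 2012.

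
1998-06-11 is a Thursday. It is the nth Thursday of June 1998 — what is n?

Day 11 falls in week ⌈11/7⌉ of the month.
Days 1–7 hold the 1st Thursday, 8–14 the 2nd, 15–21 the 3rd, 22–28 the 4th, 29–31 the 5th.
11 is in the range for the 2nd.

2nd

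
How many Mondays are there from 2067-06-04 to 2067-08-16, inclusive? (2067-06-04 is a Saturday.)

2067-06-04 is a Saturday; the first Monday on or after it is 2067-06-06 (2 days later).
From 2067-06-06 to 2067-08-16: 24 + 31 + 16 = 71 days (rest of June, July, August).
71 ÷ 7 = 10 full weeks with remainder 1, so 10 more Mondays after the first → 11.

11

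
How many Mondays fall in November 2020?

5

2020-11-01 is a Sunday; the first Monday on or after it is 2020-11-02 (1 day later).
From 2020-11-02 to 2020-11-30 is 30 − 2 = 28 days.
28 ÷ 7 = 4 full weeks with remainder 0, so 4 more Mondays after the first → 5.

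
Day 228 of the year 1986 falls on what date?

16 August 1986

January has 31 days (228 − 31 = 197 remain).
February has 28 days (197 − 28 = 169 remain).
March has 31 days (169 − 31 = 138 remain).
April has 30 days (138 − 30 = 108 remain).
May has 31 days (108 − 31 = 77 remain).
June has 30 days (77 − 30 = 47 remain).
July has 31 days (47 − 31 = 16 remain).
16 into August → August 16.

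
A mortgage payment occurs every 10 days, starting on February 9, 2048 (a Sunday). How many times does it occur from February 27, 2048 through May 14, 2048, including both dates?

8

Occurrences land 10·i days after February 9, 2048 for i = 0, 1, 2, …
February 27, 2048 is 18 days after the start; 18 ÷ 10 = 1 remainder 8; since the remainder is 8, round up to i = 2. First occurrence in the window: #3 on February 29, 2048 (2×10 = 20 days in).
May 14, 2048 is 95 days after the start; 95 ÷ 10 = 9 remainder 5. Last occurrence in the window: #10 on May 9, 2048.
Occurrences #3 through #10: 8 in total.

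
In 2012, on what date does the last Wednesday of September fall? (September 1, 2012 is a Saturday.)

2012-09-26

September 2012 begins on a Saturday, so the first Wednesday is September 5 (4 days later).
September 2012 has 30 days. Adding weeks: 5, 12, 19, 26 — the last one ≤ 30 is the 26th.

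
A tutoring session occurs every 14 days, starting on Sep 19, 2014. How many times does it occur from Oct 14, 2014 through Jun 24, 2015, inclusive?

Occurrences land 14·i days after Sep 19, 2014 for i = 0, 1, 2, …
Oct 14, 2014 is 25 days after the start; 25 ÷ 14 = 1 remainder 11; since the remainder is 11, round up to i = 2. First occurrence in the window: #3 on Oct 17, 2014 (2×14 = 28 days in).
Jun 24, 2015 is 278 days after the start; 278 ÷ 14 = 19 remainder 12. Last occurrence in the window: #20 on Jun 12, 2015.
Occurrences #3 through #20: 18 in total.

18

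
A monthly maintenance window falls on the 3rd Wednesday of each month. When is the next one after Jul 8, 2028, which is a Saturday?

Jul 19, 2028

Jul 2028 starts on a Saturday; its first Wednesday is the 5th, so the 3rd Wednesday is the 19th — Jul 19, 2028.
Jul 19, 2028 is after Jul 8, 2028, so that is the next one.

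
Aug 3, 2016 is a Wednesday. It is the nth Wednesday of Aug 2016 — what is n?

Day 3 falls in week ⌈3/7⌉ of the month.
Days 1–7 hold the 1st Wednesday, 8–14 the 2nd, 15–21 the 3rd, 22–28 the 4th, 29–31 the 5th.
3 is in the range for the 1st.

1st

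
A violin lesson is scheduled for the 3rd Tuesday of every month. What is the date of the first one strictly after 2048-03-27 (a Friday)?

2048-04-21

March 2048 starts on a Sunday; its first Tuesday is the 3rd, so the 3rd Tuesday is the 17th — 2048-03-17.
That is not after 2048-03-27, so look at April 2048.
April 2048 starts on a Wednesday; its first Tuesday is the 7th, so the 3rd Tuesday is the 21st — 2048-04-21.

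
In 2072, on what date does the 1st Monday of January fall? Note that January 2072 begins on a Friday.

2072-01-04

January 2072 begins on a Friday, so the first Monday is January 4 (3 days later).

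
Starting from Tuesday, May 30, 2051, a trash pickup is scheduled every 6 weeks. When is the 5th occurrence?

The 5th occurrence is 4 intervals after the first: 4 × 42 = 168 days after May 30, 2051.
May has 31 days — 1 day to the end of May leaves 167.
Jun has 30 days (137 left).
Jul has 31 days (106 left).
Aug has 31 days (75 left).
Sep has 30 days (45 left).
Oct has 31 days (14 left).
14 days into Nov → Nov 14, 2051.

Nov 14, 2051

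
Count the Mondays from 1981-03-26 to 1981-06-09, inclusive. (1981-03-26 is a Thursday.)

1981-03-26 is a Thursday; the first Monday on or after it is 1981-03-30 (4 days later).
From 1981-03-30 to 1981-06-09: 1 + 30 + 31 + 9 = 71 days (rest of March, April, May, June).
71 ÷ 7 = 10 full weeks with remainder 1, so 10 more Mondays after the first → 11.

11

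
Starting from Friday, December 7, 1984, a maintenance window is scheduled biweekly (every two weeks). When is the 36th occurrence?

The 36th occurrence is 35 intervals after the first: 35 × 14 = 490 days after December 7, 1984.
December has 31 days — 24 days to the end of December leaves 466.
1985 has 365 days (101 left).
January has 31 days (70 left).
February has 28 days (42 left).
March has 31 days (11 left).
11 days into April → April 11, 1986.

April 11, 1986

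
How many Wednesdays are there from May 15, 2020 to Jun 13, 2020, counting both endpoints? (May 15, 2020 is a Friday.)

4

May 15, 2020 is a Friday; the first Wednesday on or after it is May 20, 2020 (5 days later).
From May 20, 2020 to Jun 13, 2020: 11 + 13 = 24 days (rest of May, Jun).
24 ÷ 7 = 3 full weeks with remainder 3, so 3 more Wednesdays after the first → 4.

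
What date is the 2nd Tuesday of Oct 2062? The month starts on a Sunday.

Oct 2062 begins on a Sunday, so the first Tuesday is Oct 3 (2 days later).
The 2nd Tuesday is 1 weeks later: 3 + 7 = 10.

Oct 10, 2062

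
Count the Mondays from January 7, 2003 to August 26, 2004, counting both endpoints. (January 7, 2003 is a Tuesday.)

January 7, 2003 is a Tuesday; the first Monday on or after it is January 13, 2003 (6 days later).
From January 13, 2003 to August 26, 2004: 352 + 239 = 591 days (rest of 2003, to August 26, 2004 in 2004).
591 ÷ 7 = 84 full weeks with remainder 3, so 84 more Mondays after the first → 85.

85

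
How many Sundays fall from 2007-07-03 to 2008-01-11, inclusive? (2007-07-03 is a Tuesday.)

27

2007-07-03 is a Tuesday; the first Sunday on or after it is 2007-07-08 (5 days later).
From 2007-07-08 to 2008-01-11: 23 + 31 + 30 + 31 + 30 + 31 + 11 = 187 days (rest of July, August, September, October, November, December, January).
187 ÷ 7 = 26 full weeks with remainder 5, so 26 more Sundays after the first → 27.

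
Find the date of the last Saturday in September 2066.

September 2066 begins on a Wednesday, so the first Saturday is September 4 (3 days later).
September 2066 has 30 days. Adding weeks: 4, 11, 18, 25 — the last one ≤ 30 is the 25th.

25 September 2066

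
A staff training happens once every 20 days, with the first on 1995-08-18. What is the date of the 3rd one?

The 3rd occurrence is 2 intervals after the first: 2 × 20 = 40 days after 1995-08-18.
August has 31 days — 13 days to the end of August leaves 27.
27 days into September → 1995-09-27.

1995-09-27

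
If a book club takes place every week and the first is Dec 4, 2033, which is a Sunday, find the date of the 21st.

The 21st occurrence is 20 intervals after the first: 20 × 7 = 140 days after Dec 4, 2033.
Dec has 31 days — 27 days to the end of Dec leaves 113.
Jan has 31 days (82 left).
Feb has 28 days (54 left).
Mar has 31 days (23 left).
23 days into Apr → Apr 23, 2034.

Apr 23, 2034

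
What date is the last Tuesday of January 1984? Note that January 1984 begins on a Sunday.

31 January 1984

January 1984 begins on a Sunday, so the first Tuesday is January 3 (2 days later).
January 1984 has 31 days. Adding weeks: 3, 10, 17, 24, 31 — the last one ≤ 31 is the 31st.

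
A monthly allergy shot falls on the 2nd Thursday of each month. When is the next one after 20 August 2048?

August 2048 starts on a Saturday; its first Thursday is the 6th, so the 2nd Thursday is the 13th — 13 August 2048.
That is not after 20 August 2048, so look at September 2048.
September 2048 starts on a Tuesday; its first Thursday is the 3rd, so the 2nd Thursday is the 10th — 10 September 2048.

10 September 2048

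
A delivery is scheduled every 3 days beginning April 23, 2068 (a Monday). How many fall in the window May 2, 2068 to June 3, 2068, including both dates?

11

Occurrences land 3·i days after April 23, 2068 for i = 0, 1, 2, …
May 2, 2068 is 9 days after the start; 9 ÷ 3 = 3 remainder 0. First occurrence in the window: #4 on May 2, 2068 (3×3 = 9 days in).
June 3, 2068 is 41 days after the start; 41 ÷ 3 = 13 remainder 2. Last occurrence in the window: #14 on June 1, 2068.
Occurrences #4 through #14: 11 in total.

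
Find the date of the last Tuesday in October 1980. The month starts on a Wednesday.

October 28, 1980

October 1980 begins on a Wednesday, so the first Tuesday is October 7 (6 days later).
October 1980 has 31 days. Adding weeks: 7, 14, 21, 28 — the last one ≤ 31 is the 28th.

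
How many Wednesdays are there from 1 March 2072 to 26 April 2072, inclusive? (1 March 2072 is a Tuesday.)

1 March 2072 is a Tuesday; the first Wednesday on or after it is 2 March 2072 (1 day later).
From 2 March 2072 to 26 April 2072: 29 + 26 = 55 days (rest of March, April).
55 ÷ 7 = 7 full weeks with remainder 6, so 7 more Wednesdays after the first → 8.

8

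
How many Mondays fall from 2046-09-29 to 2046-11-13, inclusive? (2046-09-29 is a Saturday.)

2046-09-29 is a Saturday; the first Monday on or after it is 2046-10-01 (2 days later).
From 2046-10-01 to 2046-11-13: 30 + 13 = 43 days (rest of October, November).
43 ÷ 7 = 6 full weeks with remainder 1, so 6 more Mondays after the first → 7.

7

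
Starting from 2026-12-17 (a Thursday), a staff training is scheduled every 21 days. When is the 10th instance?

The 10th occurrence is 9 intervals after the first: 9 × 21 = 189 days after 2026-12-17.
December has 31 days — 14 days to the end of December leaves 175.
January has 31 days (144 left).
February has 28 days (116 left).
March has 31 days (85 left).
April has 30 days (55 left).
May has 31 days (24 left).
24 days into June → 2027-06-24.

2027-06-24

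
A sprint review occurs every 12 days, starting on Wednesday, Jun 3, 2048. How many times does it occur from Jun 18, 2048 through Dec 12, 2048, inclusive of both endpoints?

15

Occurrences land 12·i days after Jun 3, 2048 for i = 0, 1, 2, …
Jun 18, 2048 is 15 days after the start; 15 ÷ 12 = 1 remainder 3; since the remainder is 3, round up to i = 2. First occurrence in the window: #3 on Jun 27, 2048 (2×12 = 24 days in).
Dec 12, 2048 is 192 days after the start; 192 ÷ 12 = 16 remainder 0. Last occurrence in the window: #17 on Dec 12, 2048.
Occurrences #3 through #17: 15 in total.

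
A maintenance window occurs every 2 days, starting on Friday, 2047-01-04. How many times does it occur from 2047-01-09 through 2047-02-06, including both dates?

Occurrences land 2·i days after 2047-01-04 for i = 0, 1, 2, …
2047-01-09 is 5 days after the start; 5 ÷ 2 = 2 remainder 1; since the remainder is 1, round up to i = 3. First occurrence in the window: #4 on 2047-01-10 (3×2 = 6 days in).
2047-02-06 is 33 days after the start; 33 ÷ 2 = 16 remainder 1. Last occurrence in the window: #17 on 2047-02-05.
Occurrences #4 through #17: 14 in total.

14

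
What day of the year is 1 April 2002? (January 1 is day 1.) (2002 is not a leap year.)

91

Days in months before April: 31 + 28 + 31 = 90.
Plus 1 day into April → day 91.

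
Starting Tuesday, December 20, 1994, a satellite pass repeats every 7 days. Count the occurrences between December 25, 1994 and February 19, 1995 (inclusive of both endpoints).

8

Occurrences land 7·i days after December 20, 1994 for i = 0, 1, 2, …
December 25, 1994 is 5 days after the start; 5 ÷ 7 = 0 remainder 5; since the remainder is 5, round up to i = 1. First occurrence in the window: #2 on December 27, 1994 (1×7 = 7 days in).
February 19, 1995 is 61 days after the start; 61 ÷ 7 = 8 remainder 5. Last occurrence in the window: #9 on February 14, 1995.
Occurrences #2 through #9: 8 in total.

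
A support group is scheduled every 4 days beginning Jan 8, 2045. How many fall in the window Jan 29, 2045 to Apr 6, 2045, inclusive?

17

Occurrences land 4·i days after Jan 8, 2045 for i = 0, 1, 2, …
Jan 29, 2045 is 21 days after the start; 21 ÷ 4 = 5 remainder 1; since the remainder is 1, round up to i = 6. First occurrence in the window: #7 on Feb 1, 2045 (6×4 = 24 days in).
Apr 6, 2045 is 88 days after the start; 88 ÷ 4 = 22 remainder 0. Last occurrence in the window: #23 on Apr 6, 2045.
Occurrences #7 through #23: 17 in total.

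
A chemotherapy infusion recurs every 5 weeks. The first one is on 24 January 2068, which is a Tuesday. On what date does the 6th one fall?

17 July 2068

The 6th occurrence is 5 intervals after the first: 5 × 35 = 175 days after 24 January 2068.
January has 31 days — 7 days to the end of January leaves 168.
February has 29 days (139 left).
March has 31 days (108 left).
April has 30 days (78 left).
May has 31 days (47 left).
June has 30 days (17 left).
17 days into July → 17 July 2068.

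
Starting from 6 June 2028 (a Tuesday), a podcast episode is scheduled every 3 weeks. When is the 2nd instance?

The 2nd occurrence is 1 interval after the first: 1 × 21 = 21 days after 6 June 2028.
21 days later is 27 June 2028.

27 June 2028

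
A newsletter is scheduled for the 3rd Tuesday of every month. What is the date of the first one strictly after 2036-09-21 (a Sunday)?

2036-10-21

September 2036 starts on a Monday; its first Tuesday is the 2nd, so the 3rd Tuesday is the 16th — 2036-09-16.
That is not after 2036-09-21, so look at October 2036.
October 2036 starts on a Wednesday; its first Tuesday is the 7th, so the 3rd Tuesday is the 21st — 2036-10-21.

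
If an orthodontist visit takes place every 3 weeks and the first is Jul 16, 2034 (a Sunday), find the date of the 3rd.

Aug 27, 2034

The 3rd occurrence is 2 intervals after the first: 2 × 21 = 42 days after Jul 16, 2034.
Jul has 31 days — 15 days to the end of Jul leaves 27.
27 days into Aug → Aug 27, 2034.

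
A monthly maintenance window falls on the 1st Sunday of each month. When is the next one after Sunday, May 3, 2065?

Jun 7, 2065

May 2065 starts on a Friday, so its 1st Sunday is May 3, 2065 (2 days in).
That is not after May 3, 2065, so look at Jun 2065.
Jun 2065 starts on a Monday, so its 1st Sunday is Jun 7, 2065 (6 days in).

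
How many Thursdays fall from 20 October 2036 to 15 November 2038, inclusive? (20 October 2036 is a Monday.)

108

20 October 2036 is a Monday; the first Thursday on or after it is 23 October 2036 (3 days later).
From 23 October 2036 to 15 November 2038: 69 + 365 + 319 = 753 days (rest of 2036, 2037, to 15 November 2038 in 2038).
753 ÷ 7 = 107 full weeks with remainder 4, so 107 more Thursdays after the first → 108.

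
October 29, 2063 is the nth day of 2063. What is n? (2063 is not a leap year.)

302

Days in months before October: 31 + 28 + 31 + 30 + 31 + 30 + 31 + 31 + 30 = 273.
Plus 29 days into October → day 302.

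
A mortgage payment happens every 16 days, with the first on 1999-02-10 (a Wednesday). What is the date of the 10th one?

1999-07-04

The 10th occurrence is 9 intervals after the first: 9 × 16 = 144 days after 1999-02-10.
February has 28 days — 18 days to the end of February leaves 126.
March has 31 days (95 left).
April has 30 days (65 left).
May has 31 days (34 left).
June has 30 days (4 left).
4 days into July → 1999-07-04.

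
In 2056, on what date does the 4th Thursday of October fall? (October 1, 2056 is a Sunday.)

October 2056 begins on a Sunday, so the first Thursday is October 5 (4 days later).
The 4th Thursday is 3 weeks later: 5 + 21 = 26.

2056-10-26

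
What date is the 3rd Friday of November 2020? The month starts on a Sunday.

November 2020 begins on a Sunday, so the first Friday is November 6 (5 days later).
The 3rd Friday is 2 weeks later: 6 + 14 = 20.

November 20, 2020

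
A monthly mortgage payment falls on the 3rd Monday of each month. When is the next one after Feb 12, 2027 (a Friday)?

Feb 2027 starts on a Monday; its first Monday is the 1st, so the 3rd Monday is the 15th — Feb 15, 2027.
Feb 15, 2027 is after Feb 12, 2027, so that is the next one.

Feb 15, 2027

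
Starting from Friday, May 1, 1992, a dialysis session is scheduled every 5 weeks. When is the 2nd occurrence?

The 2nd occurrence is 1 interval after the first: 1 × 35 = 35 days after May 1, 1992.
May has 31 days — 30 days to the end of May leaves 5.
5 days into June → June 5, 1992.

June 5, 1992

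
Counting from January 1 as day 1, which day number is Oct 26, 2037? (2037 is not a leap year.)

Days in months before Oct: 31 + 28 + 31 + 30 + 31 + 30 + 31 + 31 + 30 = 273.
Plus 26 days into Oct → day 299.

299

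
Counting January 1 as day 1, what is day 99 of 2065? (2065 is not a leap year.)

2065-04-09

January has 31 days (99 − 31 = 68 remain).
February has 28 days (68 − 28 = 40 remain).
March has 31 days (40 − 31 = 9 remain).
9 into April → April 9.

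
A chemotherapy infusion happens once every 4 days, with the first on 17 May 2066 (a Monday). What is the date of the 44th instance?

5 November 2066

The 44th occurrence is 43 intervals after the first: 43 × 4 = 172 days after 17 May 2066.
May has 31 days — 14 days to the end of May leaves 158.
June has 30 days (128 left).
July has 31 days (97 left).
August has 31 days (66 left).
September has 30 days (36 left).
October has 31 days (5 left).
5 days into November → 5 November 2066.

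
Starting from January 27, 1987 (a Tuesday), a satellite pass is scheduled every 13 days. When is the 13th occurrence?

The 13th occurrence is 12 intervals after the first: 12 × 13 = 156 days after January 27, 1987.
January has 31 days — 4 days to the end of January leaves 152.
February has 28 days (124 left).
March has 31 days (93 left).
April has 30 days (63 left).
May has 31 days (32 left).
June has 30 days (2 left).
2 days into July → July 2, 1987.

July 2, 1987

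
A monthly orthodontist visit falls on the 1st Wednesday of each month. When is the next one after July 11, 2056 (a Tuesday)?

July 2056 starts on a Saturday, so its 1st Wednesday is July 5, 2056 (4 days in).
That is not after July 11, 2056, so look at August 2056.
August 2056 starts on a Tuesday, so its 1st Wednesday is August 2, 2056 (1 day in).

August 2, 2056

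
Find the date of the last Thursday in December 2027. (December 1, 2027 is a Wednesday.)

2027-12-30

December 2027 begins on a Wednesday, so the first Thursday is December 2 (1 day later).
December 2027 has 31 days. Adding weeks: 2, 9, 16, 23, 30 — the last one ≤ 31 is the 30th.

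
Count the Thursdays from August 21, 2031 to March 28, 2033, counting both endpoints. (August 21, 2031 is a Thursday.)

84

August 21, 2031 is a Thursday; the first Thursday on or after it is August 21, 2031.
From August 21, 2031 to March 28, 2033: 132 + 366 + 87 = 585 days (rest of 2031, 2032, to March 28, 2033 in 2033).
585 ÷ 7 = 83 full weeks with remainder 4, so 83 more Thursdays after the first → 84.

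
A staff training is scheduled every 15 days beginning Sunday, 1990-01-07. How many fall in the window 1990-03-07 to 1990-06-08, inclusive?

Occurrences land 15·i days after 1990-01-07 for i = 0, 1, 2, …
1990-03-07 is 59 days after the start; 59 ÷ 15 = 3 remainder 14; since the remainder is 14, round up to i = 4. First occurrence in the window: #5 on 1990-03-08 (4×15 = 60 days in).
1990-06-08 is 152 days after the start; 152 ÷ 15 = 10 remainder 2. Last occurrence in the window: #11 on 1990-06-06.
Occurrences #5 through #11: 7 in total.

7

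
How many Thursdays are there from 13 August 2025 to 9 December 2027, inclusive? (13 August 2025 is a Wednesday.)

122

13 August 2025 is a Wednesday; the first Thursday on or after it is 14 August 2025 (1 day later).
From 14 August 2025 to 9 December 2027: 139 + 365 + 343 = 847 days (rest of 2025, 2026, to 9 December 2027 in 2027).
847 ÷ 7 = 121 full weeks with remainder 0, so 121 more Thursdays after the first → 122.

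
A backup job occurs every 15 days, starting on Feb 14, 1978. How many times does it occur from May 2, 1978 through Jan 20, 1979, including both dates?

17

Occurrences land 15·i days after Feb 14, 1978 for i = 0, 1, 2, …
May 2, 1978 is 77 days after the start; 77 ÷ 15 = 5 remainder 2; since the remainder is 2, round up to i = 6. First occurrence in the window: #7 on May 15, 1978 (6×15 = 90 days in).
Jan 20, 1979 is 340 days after the start; 340 ÷ 15 = 22 remainder 10. Last occurrence in the window: #23 on Jan 10, 1979.
Occurrences #7 through #23: 17 in total.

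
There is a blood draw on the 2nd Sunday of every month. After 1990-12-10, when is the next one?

December 1990 starts on a Saturday; its first Sunday is the 2nd, so the 2nd Sunday is the 9th — 1990-12-09.
That is not after 1990-12-10, so look at January 1991.
January 1991 starts on a Tuesday; its first Sunday is the 6th, so the 2nd Sunday is the 13th — 1991-01-13.

1991-01-13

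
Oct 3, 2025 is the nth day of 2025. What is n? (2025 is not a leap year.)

276

Days in months before Oct: 31 + 28 + 31 + 30 + 31 + 30 + 31 + 31 + 30 = 273.
Plus 3 days into Oct → day 276.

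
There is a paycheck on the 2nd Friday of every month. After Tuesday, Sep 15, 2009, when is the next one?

Sep 2009 starts on a Tuesday; its first Friday is the 4th, so the 2nd Friday is the 11th — Sep 11, 2009.
That is not after Sep 15, 2009, so look at Oct 2009.
Oct 2009 starts on a Thursday; its first Friday is the 2nd, so the 2nd Friday is the 9th — Oct 9, 2009.

Oct 9, 2009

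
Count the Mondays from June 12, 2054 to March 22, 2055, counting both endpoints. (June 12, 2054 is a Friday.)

41

June 12, 2054 is a Friday; the first Monday on or after it is June 15, 2054 (3 days later).
From June 15, 2054 to March 22, 2055: 15 + 31 + 31 + 30 + 31 + 30 + 31 + 31 + 28 + 22 = 280 days (rest of June, July, August, September, October, November, December, January, February, March).
280 ÷ 7 = 40 full weeks with remainder 0, so 40 more Mondays after the first → 41.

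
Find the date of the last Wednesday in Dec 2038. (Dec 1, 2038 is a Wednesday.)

Dec 2038 begins on a Wednesday, so the first Wednesday is Dec 1.
Dec 2038 has 31 days. Adding weeks: 1, 8, 15, 22, 29 — the last one ≤ 31 is the 29th.

Dec 29, 2038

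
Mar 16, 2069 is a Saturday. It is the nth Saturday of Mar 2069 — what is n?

Day 16 falls in week ⌈16/7⌉ of the month.
Days 1–7 hold the 1st Saturday, 8–14 the 2nd, 15–21 the 3rd, 22–28 the 4th, 29–31 the 5th.
16 is in the range for the 3rd.

3rd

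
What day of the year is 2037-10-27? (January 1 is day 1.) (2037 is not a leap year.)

300

Days in months before October: 31 + 28 + 31 + 30 + 31 + 30 + 31 + 31 + 30 = 273.
Plus 27 days into October → day 300.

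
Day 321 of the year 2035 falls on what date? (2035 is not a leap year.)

Jan has 31 days (321 − 31 = 290 remain).
Feb has 28 days (290 − 28 = 262 remain).
Mar has 31 days (262 − 31 = 231 remain).
Apr has 30 days (231 − 30 = 201 remain).
May has 31 days (201 − 31 = 170 remain).
Jun has 30 days (170 − 30 = 140 remain).
Jul has 31 days (140 − 31 = 109 remain).
Aug has 31 days (109 − 31 = 78 remain).
Sep has 30 days (78 − 30 = 48 remain).
Oct has 31 days (48 − 31 = 17 remain).
17 into Nov → Nov 17.

Nov 17, 2035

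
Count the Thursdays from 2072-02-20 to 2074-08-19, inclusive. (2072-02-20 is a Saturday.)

2072-02-20 is a Saturday; the first Thursday on or after it is 2072-02-25 (5 days later).
From 2072-02-25 to 2074-08-19: 310 + 365 + 231 = 906 days (rest of 2072, 2073, to 2074-08-19 in 2074).
906 ÷ 7 = 129 full weeks with remainder 3, so 129 more Thursdays after the first → 130.

130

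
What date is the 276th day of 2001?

Jan has 31 days (276 − 31 = 245 remain).
Feb has 28 days (245 − 28 = 217 remain).
Mar has 31 days (217 − 31 = 186 remain).
Apr has 30 days (186 − 30 = 156 remain).
May has 31 days (156 − 31 = 125 remain).
Jun has 30 days (125 − 30 = 95 remain).
Jul has 31 days (95 − 31 = 64 remain).
Aug has 31 days (64 − 31 = 33 remain).
Sep has 30 days (33 − 30 = 3 remain).
3 into Oct → Oct 3.

Oct 3, 2001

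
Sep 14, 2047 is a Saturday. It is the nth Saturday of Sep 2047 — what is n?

Day 14 falls in week ⌈14/7⌉ of the month.
Days 1–7 hold the 1st Saturday, 8–14 the 2nd, 15–21 the 3rd, 22–28 the 4th, 29–31 the 5th.
14 is in the range for the 2nd.

2nd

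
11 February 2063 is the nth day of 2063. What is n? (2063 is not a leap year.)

42

Days in months before February: 31 = 31.
Plus 11 days into February → day 42.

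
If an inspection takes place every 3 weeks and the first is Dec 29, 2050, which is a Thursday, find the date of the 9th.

The 9th occurrence is 8 intervals after the first: 8 × 21 = 168 days after Dec 29, 2050.
Dec has 31 days — 2 days to the end of Dec leaves 166.
Jan has 31 days (135 left).
Feb has 28 days (107 left).
Mar has 31 days (76 left).
Apr has 30 days (46 left).
May has 31 days (15 left).
15 days into Jun → Jun 15, 2051.

Jun 15, 2051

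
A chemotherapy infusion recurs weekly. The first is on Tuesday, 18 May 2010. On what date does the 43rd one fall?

The 43rd occurrence is 42 intervals after the first: 42 × 7 = 294 days after 18 May 2010.
May has 31 days — 13 days to the end of May leaves 281.
June has 30 days (251 left).
July has 31 days (220 left).
August has 31 days (189 left).
September has 30 days (159 left).
October has 31 days (128 left).
November has 30 days (98 left).
December has 31 days (67 left).
January has 31 days (36 left).
February has 28 days (8 left).
8 days into March → 8 March 2011.

8 March 2011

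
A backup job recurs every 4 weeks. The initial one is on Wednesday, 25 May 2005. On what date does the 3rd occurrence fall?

The 3rd occurrence is 2 intervals after the first: 2 × 28 = 56 days after 25 May 2005.
May has 31 days — 6 days to the end of May leaves 50.
June has 30 days (20 left).
20 days into July → 20 July 2005.

20 July 2005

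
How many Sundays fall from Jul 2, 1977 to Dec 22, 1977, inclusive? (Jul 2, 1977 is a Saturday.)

Jul 2, 1977 is a Saturday; the first Sunday on or after it is Jul 3, 1977 (1 day later).
From Jul 3, 1977 to Dec 22, 1977: 28 + 31 + 30 + 31 + 30 + 22 = 172 days (rest of Jul, Aug, Sep, Oct, Nov, Dec).
172 ÷ 7 = 24 full weeks with remainder 4, so 24 more Sundays after the first → 25.

25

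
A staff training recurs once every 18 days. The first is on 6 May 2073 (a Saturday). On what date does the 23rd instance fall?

6 June 2074

The 23rd occurrence is 22 intervals after the first: 22 × 18 = 396 days after 6 May 2073.
May has 31 days — 25 days to the end of May leaves 371.
June has 30 days (341 left).
July has 31 days (310 left).
August has 31 days (279 left).
September has 30 days (249 left).
October has 31 days (218 left).
November has 30 days (188 left).
December has 31 days (157 left).
January has 31 days (126 left).
February has 28 days (98 left).
March has 31 days (67 left).
April has 30 days (37 left).
May has 31 days (6 left).
6 days into June → 6 June 2074.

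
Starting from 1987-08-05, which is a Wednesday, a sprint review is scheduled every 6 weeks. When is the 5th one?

1988-01-20

The 5th occurrence is 4 intervals after the first: 4 × 42 = 168 days after 1987-08-05.
August has 31 days — 26 days to the end of August leaves 142.
September has 30 days (112 left).
October has 31 days (81 left).
November has 30 days (51 left).
December has 31 days (20 left).
20 days into January → 1988-01-20.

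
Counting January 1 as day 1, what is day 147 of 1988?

January has 31 days (147 − 31 = 116 remain).
February has 29 days (116 − 29 = 87 remain).
March has 31 days (87 − 31 = 56 remain).
April has 30 days (56 − 30 = 26 remain).
26 into May → May 26.

26 May 1988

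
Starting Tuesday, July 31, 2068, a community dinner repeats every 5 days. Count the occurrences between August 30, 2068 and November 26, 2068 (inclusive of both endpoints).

Occurrences land 5·i days after July 31, 2068 for i = 0, 1, 2, …
August 30, 2068 is 30 days after the start; 30 ÷ 5 = 6 remainder 0. First occurrence in the window: #7 on August 30, 2068 (6×5 = 30 days in).
November 26, 2068 is 118 days after the start; 118 ÷ 5 = 23 remainder 3. Last occurrence in the window: #24 on November 23, 2068.
Occurrences #7 through #24: 18 in total.

18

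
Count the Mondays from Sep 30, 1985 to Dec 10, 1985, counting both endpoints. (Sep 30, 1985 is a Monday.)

Sep 30, 1985 is a Monday; the first Monday on or after it is Sep 30, 1985.
From Sep 30, 1985 to Dec 10, 1985: 0 + 31 + 30 + 10 = 71 days (rest of Sep, Oct, Nov, Dec).
71 ÷ 7 = 10 full weeks with remainder 1, so 10 more Mondays after the first → 11.

11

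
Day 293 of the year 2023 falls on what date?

January has 31 days (293 − 31 = 262 remain).
February has 28 days (262 − 28 = 234 remain).
March has 31 days (234 − 31 = 203 remain).
April has 30 days (203 − 30 = 173 remain).
May has 31 days (173 − 31 = 142 remain).
June has 30 days (142 − 30 = 112 remain).
July has 31 days (112 − 31 = 81 remain).
August has 31 days (81 − 31 = 50 remain).
September has 30 days (50 − 30 = 20 remain).
20 into October → October 20.

October 20, 2023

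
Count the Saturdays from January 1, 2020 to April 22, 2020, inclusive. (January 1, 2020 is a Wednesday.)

January 1, 2020 is a Wednesday; the first Saturday on or after it is January 4, 2020 (3 days later).
From January 4, 2020 to April 22, 2020: 27 + 29 + 31 + 22 = 109 days (rest of January, February, March, April).
109 ÷ 7 = 15 full weeks with remainder 4, so 15 more Saturdays after the first → 16.

16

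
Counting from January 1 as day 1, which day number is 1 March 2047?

Days in months before March: 31 + 28 = 59.
Plus 1 day into March → day 60.

60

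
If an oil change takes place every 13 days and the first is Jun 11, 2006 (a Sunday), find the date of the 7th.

Aug 28, 2006

The 7th occurrence is 6 intervals after the first: 6 × 13 = 78 days after Jun 11, 2006.
Jun has 30 days — 19 days to the end of Jun leaves 59.
Jul has 31 days (28 left).
28 days into Aug → Aug 28, 2006.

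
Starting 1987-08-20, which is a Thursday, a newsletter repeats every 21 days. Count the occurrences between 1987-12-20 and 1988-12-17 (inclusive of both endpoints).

Occurrences land 21·i days after 1987-08-20 for i = 0, 1, 2, …
1987-12-20 is 122 days after the start; 122 ÷ 21 = 5 remainder 17; since the remainder is 17, round up to i = 6. First occurrence in the window: #7 on 1987-12-24 (6×21 = 126 days in).
1988-12-17 is 485 days after the start; 485 ÷ 21 = 23 remainder 2. Last occurrence in the window: #24 on 1988-12-15.
Occurrences #7 through #24: 18 in total.

18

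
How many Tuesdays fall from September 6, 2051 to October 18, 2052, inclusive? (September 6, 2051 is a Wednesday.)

58

September 6, 2051 is a Wednesday; the first Tuesday on or after it is September 12, 2051 (6 days later).
From September 12, 2051 to October 18, 2052: 110 + 292 = 402 days (rest of 2051, to October 18, 2052 in 2052).
402 ÷ 7 = 57 full weeks with remainder 3, so 57 more Tuesdays after the first → 58.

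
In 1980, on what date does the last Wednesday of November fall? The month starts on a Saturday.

November 1980 begins on a Saturday, so the first Wednesday is November 5 (4 days later).
November 1980 has 30 days. Adding weeks: 5, 12, 19, 26 — the last one ≤ 30 is the 26th.

1980-11-26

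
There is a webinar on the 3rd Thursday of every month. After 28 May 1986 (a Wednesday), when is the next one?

May 1986 starts on a Thursday; its first Thursday is the 1st, so the 3rd Thursday is the 15th — 15 May 1986.
That is not after 28 May 1986, so look at June 1986.
June 1986 starts on a Sunday; its first Thursday is the 5th, so the 3rd Thursday is the 19th — 19 June 1986.

19 June 1986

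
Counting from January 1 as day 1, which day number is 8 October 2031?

281

Days in months before October: 31 + 28 + 31 + 30 + 31 + 30 + 31 + 31 + 30 = 273.
Plus 8 days into October → day 281.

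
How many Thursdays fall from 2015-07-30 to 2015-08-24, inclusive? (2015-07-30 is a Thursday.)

2015-07-30 is a Thursday; the first Thursday on or after it is 2015-07-30.
From 2015-07-30 to 2015-08-24: 1 + 24 = 25 days (rest of July, August).
25 ÷ 7 = 3 full weeks with remainder 4, so 3 more Thursdays after the first → 4.

4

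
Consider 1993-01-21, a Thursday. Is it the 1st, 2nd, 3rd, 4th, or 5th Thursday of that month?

Day 21 falls in week ⌈21/7⌉ of the month.
Days 1–7 hold the 1st Thursday, 8–14 the 2nd, 15–21 the 3rd, 22–28 the 4th, 29–31 the 5th.
21 is in the range for the 3rd.

3rd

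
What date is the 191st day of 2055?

Jan has 31 days (191 − 31 = 160 remain).
Feb has 28 days (160 − 28 = 132 remain).
Mar has 31 days (132 − 31 = 101 remain).
Apr has 30 days (101 − 30 = 71 remain).
May has 31 days (71 − 31 = 40 remain).
Jun has 30 days (40 − 30 = 10 remain).
10 into Jul → Jul 10.

Jul 10, 2055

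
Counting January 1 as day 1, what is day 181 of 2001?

Jun 30, 2001

Jan has 31 days (181 − 31 = 150 remain).
Feb has 28 days (150 − 28 = 122 remain).
Mar has 31 days (122 − 31 = 91 remain).
Apr has 30 days (91 − 30 = 61 remain).
May has 31 days (61 − 31 = 30 remain).
30 into Jun → Jun 30.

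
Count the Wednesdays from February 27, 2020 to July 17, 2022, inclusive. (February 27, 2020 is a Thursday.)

124

February 27, 2020 is a Thursday; the first Wednesday on or after it is March 4, 2020 (6 days later).
From March 4, 2020 to July 17, 2022: 302 + 365 + 198 = 865 days (rest of 2020, 2021, to July 17, 2022 in 2022).
865 ÷ 7 = 123 full weeks with remainder 4, so 123 more Wednesdays after the first → 124.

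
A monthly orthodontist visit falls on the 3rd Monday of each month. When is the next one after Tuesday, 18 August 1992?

21 September 1992

August 1992 starts on a Saturday; its first Monday is the 3rd, so the 3rd Monday is the 17th — 17 August 1992.
That is not after 18 August 1992, so look at September 1992.
September 1992 starts on a Tuesday; its first Monday is the 7th, so the 3rd Monday is the 21st — 21 September 1992.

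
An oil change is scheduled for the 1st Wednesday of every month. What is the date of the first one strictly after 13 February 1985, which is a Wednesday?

February 1985 starts on a Friday, so its 1st Wednesday is 6 February 1985 (5 days in).
That is not after 13 February 1985, so look at March 1985.
March 1985 starts on a Friday, so its 1st Wednesday is 6 March 1985 (5 days in).

6 March 1985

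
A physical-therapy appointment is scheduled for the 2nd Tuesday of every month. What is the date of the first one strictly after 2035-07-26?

July 2035 starts on a Sunday; its first Tuesday is the 3rd, so the 2nd Tuesday is the 10th — 2035-07-10.
That is not after 2035-07-26, so look at August 2035.
August 2035 starts on a Wednesday; its first Tuesday is the 7th, so the 2nd Tuesday is the 14th — 2035-08-14.

2035-08-14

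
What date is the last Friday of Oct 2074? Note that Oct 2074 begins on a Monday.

Oct 2074 begins on a Monday, so the first Friday is Oct 5 (4 days later).
Oct 2074 has 31 days. Adding weeks: 5, 12, 19, 26 — the last one ≤ 31 is the 26th.

Oct 26, 2074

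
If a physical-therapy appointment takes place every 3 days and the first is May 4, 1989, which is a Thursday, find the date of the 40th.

The 40th occurrence is 39 intervals after the first: 39 × 3 = 117 days after May 4, 1989.
May has 31 days — 27 days to the end of May leaves 90.
June has 30 days (60 left).
July has 31 days (29 left).
29 days into August → August 29, 1989.

August 29, 1989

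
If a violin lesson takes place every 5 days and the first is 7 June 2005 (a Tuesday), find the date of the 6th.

2 July 2005

The 6th occurrence is 5 intervals after the first: 5 × 5 = 25 days after 7 June 2005.
June has 30 days — 23 days to the end of June leaves 2.
2 days into July → 2 July 2005.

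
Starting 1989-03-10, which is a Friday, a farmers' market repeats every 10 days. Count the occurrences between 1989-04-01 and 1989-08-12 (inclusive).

13

Occurrences land 10·i days after 1989-03-10 for i = 0, 1, 2, …
1989-04-01 is 22 days after the start; 22 ÷ 10 = 2 remainder 2; since the remainder is 2, round up to i = 3. First occurrence in the window: #4 on 1989-04-09 (3×10 = 30 days in).
1989-08-12 is 155 days after the start; 155 ÷ 10 = 15 remainder 5. Last occurrence in the window: #16 on 1989-08-07.
Occurrences #4 through #16: 13 in total.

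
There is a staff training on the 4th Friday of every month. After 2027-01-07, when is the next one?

2027-01-22

January 2027 starts on a Friday; its first Friday is the 1st, so the 4th Friday is the 22nd — 2027-01-22.
2027-01-22 is after 2027-01-07, so that is the next one.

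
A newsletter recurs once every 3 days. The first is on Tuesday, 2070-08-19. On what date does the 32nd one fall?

The 32nd occurrence is 31 intervals after the first: 31 × 3 = 93 days after 2070-08-19.
August has 31 days — 12 days to the end of August leaves 81.
September has 30 days (51 left).
October has 31 days (20 left).
20 days into November → 2070-11-20.

2070-11-20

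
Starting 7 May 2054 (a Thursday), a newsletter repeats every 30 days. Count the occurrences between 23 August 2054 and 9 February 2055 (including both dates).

Occurrences land 30·i days after 7 May 2054 for i = 0, 1, 2, …
23 August 2054 is 108 days after the start; 108 ÷ 30 = 3 remainder 18; since the remainder is 18, round up to i = 4. First occurrence in the window: #5 on 4 September 2054 (4×30 = 120 days in).
9 February 2055 is 278 days after the start; 278 ÷ 30 = 9 remainder 8. Last occurrence in the window: #10 on 1 February 2055.
Occurrences #5 through #10: 6 in total.

6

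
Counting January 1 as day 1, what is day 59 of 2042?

January has 31 days (59 − 31 = 28 remain).
28 into February → February 28.

28 February 2042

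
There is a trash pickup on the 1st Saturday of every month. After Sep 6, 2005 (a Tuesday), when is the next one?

Oct 1, 2005

Sep 2005 starts on a Thursday, so its 1st Saturday is Sep 3, 2005 (2 days in).
That is not after Sep 6, 2005, so look at Oct 2005.
Oct 2005 starts on a Saturday, so its 1st Saturday is Oct 1, 2005.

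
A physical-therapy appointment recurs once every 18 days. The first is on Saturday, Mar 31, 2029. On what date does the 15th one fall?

The 15th occurrence is 14 intervals after the first: 14 × 18 = 252 days after Mar 31, 2029.
Mar has 31 days — 0 days to the end of Mar leaves 252.
Apr has 30 days (222 left).
May has 31 days (191 left).
Jun has 30 days (161 left).
Jul has 31 days (130 left).
Aug has 31 days (99 left).
Sep has 30 days (69 left).
Oct has 31 days (38 left).
Nov has 30 days (8 left).
8 days into Dec → Dec 8, 2029.

Dec 8, 2029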